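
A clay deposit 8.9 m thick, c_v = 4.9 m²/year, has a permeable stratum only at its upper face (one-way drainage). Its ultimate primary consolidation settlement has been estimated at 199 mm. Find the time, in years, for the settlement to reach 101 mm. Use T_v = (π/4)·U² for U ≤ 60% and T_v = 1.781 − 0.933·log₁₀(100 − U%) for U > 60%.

t ≈ 3.27 years

Drainage path length: H_d = H = 8.9 m (single drainage).
U = S(t)/S_ult = 101/199 = 0.5075.
U ≤ 60%: T_v = (π/4)·U² = (π/4)×0.50754² = 0.20231.
t = T_v·H_d²/c_v = 0.20231×8.9²/4.9 = 3.27 years.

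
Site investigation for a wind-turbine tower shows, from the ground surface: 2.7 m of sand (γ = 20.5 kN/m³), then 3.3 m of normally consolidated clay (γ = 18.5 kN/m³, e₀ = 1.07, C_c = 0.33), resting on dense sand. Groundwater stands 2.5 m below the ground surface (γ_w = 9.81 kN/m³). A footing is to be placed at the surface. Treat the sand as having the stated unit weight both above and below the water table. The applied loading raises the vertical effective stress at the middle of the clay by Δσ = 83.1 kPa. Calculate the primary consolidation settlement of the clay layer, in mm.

S_c ≈ 183 mm

Mid-depth of clay below the ground surface: z = 2.7 + 3.3/2 = 4.35 m.
Total vertical stress at mid-clay: σ_v = 20.5×2.7 + 18.5×1.65 = 85.875 kPa.
Pore pressure: u = 9.81×(4.35 − 2.5) = 18.149 kPa.
Initial effective stress: σ'_0 = σ_v − u = 85.875 − 18.149 = 67.726 kPa.
Final effective stress: σ'_f = σ'_0 + Δσ = 67.726 + 83.1 = 150.83 kPa.
Normally consolidated clay, so the full stress increment lies on the virgin compression line:
S_c = C_c·H/(1+e₀)·log₁₀(σ'_f/σ'_0) = 0.33×3.3/(1+1.07)×log₁₀(150.83/67.726)
    = 0.52609 × 0.34773 = 0.1829 m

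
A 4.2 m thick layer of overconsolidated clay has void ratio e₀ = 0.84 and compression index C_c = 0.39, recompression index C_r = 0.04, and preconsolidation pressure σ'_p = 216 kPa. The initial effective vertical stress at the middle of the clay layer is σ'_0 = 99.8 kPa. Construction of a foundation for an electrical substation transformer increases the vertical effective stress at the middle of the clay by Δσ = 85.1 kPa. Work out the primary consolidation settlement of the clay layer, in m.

S_c ≈ 0.0245 m

Final effective stress: σ'_f = 99.8 + 85.1 = 184.9 kPa.
σ'_f = 184.9 ≤ σ'_p = 216 kPa, so the clay remains overconsolidated and only the recompression index applies:
S_c = C_r·H/(1+e₀)·log₁₀(σ'_f/σ'_0) = 0.04×4.2/1.84×log₁₀(184.9/99.8)
    = 0.091304 × 0.26781 = 0.02445 m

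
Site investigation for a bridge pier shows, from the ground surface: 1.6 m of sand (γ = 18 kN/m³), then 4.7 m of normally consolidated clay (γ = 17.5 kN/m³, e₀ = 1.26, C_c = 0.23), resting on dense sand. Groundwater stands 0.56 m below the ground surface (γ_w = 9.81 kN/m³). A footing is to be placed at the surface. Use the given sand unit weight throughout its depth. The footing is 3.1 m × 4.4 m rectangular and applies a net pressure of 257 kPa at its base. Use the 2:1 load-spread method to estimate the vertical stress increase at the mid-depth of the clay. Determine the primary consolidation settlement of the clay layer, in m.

Mid-depth of clay below the ground surface: z = 1.6 + 4.7/2 = 3.95 m.
Total vertical stress at mid-clay: σ_v = 18×1.6 + 17.5×2.35 = 69.925 kPa.
Pore pressure: u = 9.81×(3.95 − 0.56) = 33.256 kPa.
Initial effective stress: σ'_0 = σ_v − u = 69.925 − 33.256 = 36.669 kPa.
Stress increase at mid-clay by the 2:1 spreading method:
Δσ = qBL/((B+z)(L+z)) = 257×3.1×4.4/((3.1+3.95)(4.4+3.95)) = 59.549 kPa
Final effective stress: σ'_f = σ'_0 + Δσ = 36.669 + 59.549 = 96.218 kPa.
Normally consolidated clay, so the full stress increment lies on the virgin compression line:
S_c = C_c·H/(1+e₀)·log₁₀(σ'_f/σ'_0) = 0.23×4.7/(1+1.26)×log₁₀(96.218/36.669)
    = 0.47832 × 0.41896 = 0.2004 m

S_c ≈ 0.2 m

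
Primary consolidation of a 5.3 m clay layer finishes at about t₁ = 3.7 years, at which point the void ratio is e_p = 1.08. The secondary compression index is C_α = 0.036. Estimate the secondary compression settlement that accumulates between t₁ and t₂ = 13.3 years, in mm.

S_s ≈ 51 mm

Secondary compression: S_s = C_α·H/(1+e_p)·log₁₀(t₂/t₁)
S_s = 0.036×5.3/(1+1.08)×log₁₀(13.3/3.7)
    = 0.09173 × 0.5556 = 0.05097 m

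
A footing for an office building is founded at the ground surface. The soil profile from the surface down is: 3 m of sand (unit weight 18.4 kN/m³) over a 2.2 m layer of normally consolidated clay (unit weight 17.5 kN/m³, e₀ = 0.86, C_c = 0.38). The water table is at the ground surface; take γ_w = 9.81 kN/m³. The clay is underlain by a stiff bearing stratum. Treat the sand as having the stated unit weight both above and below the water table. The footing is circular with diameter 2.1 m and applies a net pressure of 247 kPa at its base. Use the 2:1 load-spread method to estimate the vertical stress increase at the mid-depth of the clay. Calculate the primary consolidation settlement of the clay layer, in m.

S_c ≈ 0.118 m

Mid-depth of clay below the ground surface: z = 3 + 2.2/2 = 4.1 m.
Total vertical stress at mid-clay: σ_v = 18.4×3 + 17.5×1.1 = 74.45 kPa.
Pore pressure: u = 9.81×(4.1 − 0) = 40.221 kPa.
Initial effective stress: σ'_0 = σ_v − u = 74.45 − 40.221 = 34.229 kPa.
Stress increase at mid-clay by the 2:1 spreading method:
Δσ ≈ qD²/(D+z)² = 247×2.1²/(2.1+4.1)² = 28.337 kPa
Final effective stress: σ'_f = σ'_0 + Δσ = 34.229 + 28.337 = 62.566 kPa.
Normally consolidated clay, so the full stress increment lies on the virgin compression line:
S_c = C_c·H/(1+e₀)·log₁₀(σ'_f/σ'_0) = 0.38×2.2/(1+0.86)×log₁₀(62.566/34.229)
    = 0.44946 × 0.26194 = 0.1177 m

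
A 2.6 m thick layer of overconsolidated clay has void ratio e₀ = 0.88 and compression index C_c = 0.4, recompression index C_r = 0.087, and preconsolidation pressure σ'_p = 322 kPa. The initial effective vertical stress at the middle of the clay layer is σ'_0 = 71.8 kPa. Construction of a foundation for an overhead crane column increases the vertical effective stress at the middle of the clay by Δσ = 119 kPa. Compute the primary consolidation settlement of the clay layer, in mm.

S_c ≈ 51.1 mm

Final effective stress: σ'_f = 71.8 + 119 = 190.8 kPa.
σ'_f = 190.8 ≤ σ'_p = 322 kPa, so the clay remains overconsolidated and only the recompression index applies:
S_c = C_r·H/(1+e₀)·log₁₀(σ'_f/σ'_0) = 0.087×2.6/1.88×log₁₀(190.8/71.8)
    = 0.12032 × 0.42445 = 0.05107 m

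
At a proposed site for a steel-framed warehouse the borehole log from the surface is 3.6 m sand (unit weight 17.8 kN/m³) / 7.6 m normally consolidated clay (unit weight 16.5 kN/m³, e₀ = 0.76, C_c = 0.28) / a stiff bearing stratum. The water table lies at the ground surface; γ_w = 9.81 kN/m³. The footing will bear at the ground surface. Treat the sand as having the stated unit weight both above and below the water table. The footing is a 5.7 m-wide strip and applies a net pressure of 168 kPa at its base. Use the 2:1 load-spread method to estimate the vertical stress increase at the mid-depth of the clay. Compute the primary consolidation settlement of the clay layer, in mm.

S_c ≈ 448 mm

Mid-depth of clay below the ground surface: z = 3.6 + 7.6/2 = 7.4 m.
Total vertical stress at mid-clay: σ_v = 17.8×3.6 + 16.5×3.8 = 126.78 kPa.
Pore pressure: u = 9.81×(7.4 − 0) = 72.594 kPa.
Initial effective stress: σ'_0 = σ_v − u = 126.78 − 72.594 = 54.186 kPa.
Stress increase at mid-clay by the 2:1 spreading method:
Δσ = qB/(B+z) = 168×5.7/(5.7+7.4) = 73.099 kPa
Final effective stress: σ'_f = σ'_0 + Δσ = 54.186 + 73.099 = 127.28 kPa.
Normally consolidated clay, so the full stress increment lies on the virgin compression line:
S_c = C_c·H/(1+e₀)·log₁₀(σ'_f/σ'_0) = 0.28×7.6/(1+0.76)×log₁₀(127.28/54.186)
    = 1.2091 × 0.37087 = 0.4484 m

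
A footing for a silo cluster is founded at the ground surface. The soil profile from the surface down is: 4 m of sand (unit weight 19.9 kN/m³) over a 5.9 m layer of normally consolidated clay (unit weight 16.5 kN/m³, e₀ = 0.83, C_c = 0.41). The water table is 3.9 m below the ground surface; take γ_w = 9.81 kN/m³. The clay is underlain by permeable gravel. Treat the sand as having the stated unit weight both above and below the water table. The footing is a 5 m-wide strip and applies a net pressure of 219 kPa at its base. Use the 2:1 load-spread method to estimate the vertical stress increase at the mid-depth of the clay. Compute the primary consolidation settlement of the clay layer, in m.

Mid-depth of clay below the ground surface: z = 4 + 5.9/2 = 6.95 m.
Total vertical stress at mid-clay: σ_v = 19.9×4 + 16.5×2.95 = 128.28 kPa.
Pore pressure: u = 9.81×(6.95 − 3.9) = 29.921 kPa.
Initial effective stress: σ'_0 = σ_v − u = 128.28 − 29.921 = 98.359 kPa.
Stress increase at mid-clay by the 2:1 spreading method:
Δσ = qB/(B+z) = 219×5/(5+6.95) = 91.632 kPa
Final effective stress: σ'_f = σ'_0 + Δσ = 98.359 + 91.632 = 189.99 kPa.
Normally consolidated clay, so the full stress increment lies on the virgin compression line:
S_c = C_c·H/(1+e₀)·log₁₀(σ'_f/σ'_0) = 0.41×5.9/(1+0.83)×log₁₀(189.99/98.359)
    = 1.3219 × 0.28592 = 0.378 m

S_c ≈ 0.378 m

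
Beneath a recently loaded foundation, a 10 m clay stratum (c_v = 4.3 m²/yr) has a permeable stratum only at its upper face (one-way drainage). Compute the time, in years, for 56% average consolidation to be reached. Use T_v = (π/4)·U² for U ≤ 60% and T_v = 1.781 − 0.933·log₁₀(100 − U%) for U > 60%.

t ≈ 5.73 years

Drainage path length: H_d = H = 10 m (single drainage).
U ≤ 60%: T_v = (π/4)·U² = (π/4)×0.56² = 0.2463.
t = T_v·H_d²/c_v = 0.2463×10²/4.3 = 5.728 years.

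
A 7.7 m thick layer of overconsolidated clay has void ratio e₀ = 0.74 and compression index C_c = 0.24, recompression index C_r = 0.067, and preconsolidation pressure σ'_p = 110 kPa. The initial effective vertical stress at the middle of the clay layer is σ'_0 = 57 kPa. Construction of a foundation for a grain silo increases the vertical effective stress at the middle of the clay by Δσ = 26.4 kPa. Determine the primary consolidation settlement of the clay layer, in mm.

S_c ≈ 49 mm

Final effective stress: σ'_f = 57 + 26.4 = 83.4 kPa.
σ'_f = 83.4 ≤ σ'_p = 110 kPa, so the clay remains overconsolidated and only the recompression index applies:
S_c = C_r·H/(1+e₀)·log₁₀(σ'_f/σ'_0) = 0.067×7.7/1.74×log₁₀(83.4/57)
    = 0.2965 × 0.16529 = 0.04901 m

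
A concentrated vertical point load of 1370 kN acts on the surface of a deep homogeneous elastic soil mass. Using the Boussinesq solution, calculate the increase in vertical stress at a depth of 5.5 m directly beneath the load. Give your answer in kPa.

Δσ_z ≈ 21.6 kPa

Boussinesq vertical stress below a point load on an elastic half-space:
Δσ_z = 3P/(2πz²) · [1 + (r/z)²]^(−5/2)
r/z = 0/5.5 = 0; [1+(r/z)²]^(−5/2) = 1.
Δσ_z = 3×1370/(2π×5.5²) × 1 = 21.624 × 1 = 21.62 kPa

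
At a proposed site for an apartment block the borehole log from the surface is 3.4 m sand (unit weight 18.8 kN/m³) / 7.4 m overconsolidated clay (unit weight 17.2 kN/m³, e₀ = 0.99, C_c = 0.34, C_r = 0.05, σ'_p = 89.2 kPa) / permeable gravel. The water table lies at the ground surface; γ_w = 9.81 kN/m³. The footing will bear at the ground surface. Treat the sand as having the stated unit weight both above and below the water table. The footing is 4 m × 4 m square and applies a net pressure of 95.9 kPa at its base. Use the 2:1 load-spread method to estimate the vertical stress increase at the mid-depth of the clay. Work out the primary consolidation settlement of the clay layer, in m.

Mid-depth of clay below the ground surface: z = 3.4 + 7.4/2 = 7.1 m.
Total vertical stress at mid-clay: σ_v = 18.8×3.4 + 17.2×3.7 = 127.56 kPa.
Pore pressure: u = 9.81×(7.1 − 0) = 69.651 kPa.
Initial effective stress: σ'_0 = σ_v − u = 127.56 − 69.651 = 57.909 kPa.
Stress increase at mid-clay by the 2:1 spreading method:
Δσ = qBL/((B+z)(L+z)) = 95.9×4×4/((4+7.1)(4+7.1)) = 12.454 kPa
Final effective stress: σ'_f = 57.909 + 12.454 = 70.363 kPa.
σ'_f = 70.363 ≤ σ'_p = 89.2 kPa, so the clay remains overconsolidated and only the recompression index applies:
S_c = C_r·H/(1+e₀)·log₁₀(σ'_f/σ'_0) = 0.05×7.4/1.99×log₁₀(70.363/57.909)
    = 0.18593 × 0.084598 = 0.01573 m

S_c ≈ 0.0157 m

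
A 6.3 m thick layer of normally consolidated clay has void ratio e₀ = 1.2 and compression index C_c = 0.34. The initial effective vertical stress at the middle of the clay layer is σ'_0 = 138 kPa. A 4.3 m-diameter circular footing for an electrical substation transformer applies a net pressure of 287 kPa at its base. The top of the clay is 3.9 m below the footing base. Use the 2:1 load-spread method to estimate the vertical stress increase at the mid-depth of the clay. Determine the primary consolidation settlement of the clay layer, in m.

Mid-depth of clay below the footing base: z = 3.9 + 6.3/2 = 7.05 m.
Stress increase at mid-clay by the 2:1 spreading method:
Δσ ≈ qD²/(D+z)² = 287×4.3²/(4.3+7.05)² = 41.193 kPa
Final effective stress: σ'_f = σ'_0 + Δσ = 138 + 41.193 = 179.19 kPa.
Normally consolidated clay, so the full stress increment lies on the virgin compression line:
S_c = C_c·H/(1+e₀)·log₁₀(σ'_f/σ'_0) = 0.34×6.3/(1+1.2)×log₁₀(179.19/138)
    = 0.97364 × 0.11343 = 0.1104 m

S_c ≈ 0.11 m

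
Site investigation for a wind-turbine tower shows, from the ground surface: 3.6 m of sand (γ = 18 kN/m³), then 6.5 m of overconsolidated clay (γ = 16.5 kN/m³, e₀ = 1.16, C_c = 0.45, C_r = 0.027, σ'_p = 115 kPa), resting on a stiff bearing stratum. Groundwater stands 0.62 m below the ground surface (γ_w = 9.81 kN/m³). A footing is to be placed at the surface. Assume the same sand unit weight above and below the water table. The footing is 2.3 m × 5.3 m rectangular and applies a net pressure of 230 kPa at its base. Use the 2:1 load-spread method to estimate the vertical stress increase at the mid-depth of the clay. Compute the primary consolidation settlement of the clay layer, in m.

Mid-depth of clay below the ground surface: z = 3.6 + 6.5/2 = 6.85 m.
Total vertical stress at mid-clay: σ_v = 18×3.6 + 16.5×3.25 = 118.42 kPa.
Pore pressure: u = 9.81×(6.85 − 0.62) = 61.116 kPa.
Initial effective stress: σ'_0 = σ_v − u = 118.42 − 61.116 = 57.304 kPa.
Stress increase at mid-clay by the 2:1 spreading method:
Δσ = qBL/((B+z)(L+z)) = 230×2.3×5.3/((2.3+6.85)(5.3+6.85)) = 25.219 kPa
Final effective stress: σ'_f = 57.304 + 25.219 = 82.523 kPa.
σ'_f = 82.523 ≤ σ'_p = 115 kPa, so the clay remains overconsolidated and only the recompression index applies:
S_c = C_r·H/(1+e₀)·log₁₀(σ'_f/σ'_0) = 0.027×6.5/2.16×log₁₀(82.523/57.304)
    = 0.081251 × 0.15839 = 0.01287 m

S_c ≈ 0.0129 m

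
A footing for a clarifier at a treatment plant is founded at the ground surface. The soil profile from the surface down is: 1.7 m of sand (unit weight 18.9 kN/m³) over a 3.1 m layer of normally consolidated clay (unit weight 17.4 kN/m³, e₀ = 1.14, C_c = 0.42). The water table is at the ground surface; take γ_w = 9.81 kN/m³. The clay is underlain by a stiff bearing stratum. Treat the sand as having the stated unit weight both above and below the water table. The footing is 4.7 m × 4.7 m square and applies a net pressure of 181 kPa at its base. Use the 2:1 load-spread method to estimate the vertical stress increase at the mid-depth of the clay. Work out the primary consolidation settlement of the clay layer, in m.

S_c ≈ 0.317 m

Mid-depth of clay below the ground surface: z = 1.7 + 3.1/2 = 3.25 m.
Total vertical stress at mid-clay: σ_v = 18.9×1.7 + 17.4×1.55 = 59.1 kPa.
Pore pressure: u = 9.81×(3.25 − 0) = 31.883 kPa.
Initial effective stress: σ'_0 = σ_v − u = 59.1 − 31.883 = 27.217 kPa.
Stress increase at mid-clay by the 2:1 spreading method:
Δσ = qBL/((B+z)(L+z)) = 181×4.7×4.7/((4.7+3.25)(4.7+3.25)) = 63.262 kPa
Final effective stress: σ'_f = σ'_0 + Δσ = 27.217 + 63.262 = 90.479 kPa.
Normally consolidated clay, so the full stress increment lies on the virgin compression line:
S_c = C_c·H/(1+e₀)·log₁₀(σ'_f/σ'_0) = 0.42×3.1/(1+1.14)×log₁₀(90.479/27.217)
    = 0.60841 × 0.52171 = 0.3174 m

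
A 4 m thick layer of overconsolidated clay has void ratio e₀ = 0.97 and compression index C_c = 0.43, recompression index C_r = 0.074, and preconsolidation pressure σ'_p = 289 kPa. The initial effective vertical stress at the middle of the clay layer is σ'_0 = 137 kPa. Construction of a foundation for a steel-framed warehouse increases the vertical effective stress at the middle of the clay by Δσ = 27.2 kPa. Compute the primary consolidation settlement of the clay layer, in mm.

S_c ≈ 11.8 mm

Final effective stress: σ'_f = 137 + 27.2 = 164.2 kPa.
σ'_f = 164.2 ≤ σ'_p = 289 kPa, so the clay remains overconsolidated and only the recompression index applies:
S_c = C_r·H/(1+e₀)·log₁₀(σ'_f/σ'_0) = 0.074×4/1.97×log₁₀(164.2/137)
    = 0.15026 × 0.078653 = 0.01182 m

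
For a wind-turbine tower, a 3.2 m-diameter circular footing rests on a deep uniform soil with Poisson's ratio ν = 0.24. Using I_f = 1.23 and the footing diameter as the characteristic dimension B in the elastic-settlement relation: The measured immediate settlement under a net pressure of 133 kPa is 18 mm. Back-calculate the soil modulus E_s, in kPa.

E_s ≈ 27400 kPa

S_e = q·B·(1−ν²)/E_s · I_f  ⇒  E_s = q·B·(1−ν²)·I_f / S_e.
E_s = 133 × 3.2 × 0.9424 × 1.23 / 0.018 = 27410 kPa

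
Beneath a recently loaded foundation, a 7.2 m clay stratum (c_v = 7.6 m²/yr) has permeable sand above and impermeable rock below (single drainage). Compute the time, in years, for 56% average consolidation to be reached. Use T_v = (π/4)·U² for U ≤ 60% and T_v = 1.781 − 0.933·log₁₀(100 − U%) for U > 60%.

Drainage path length: H_d = H = 7.2 m (single drainage).
U ≤ 60%: T_v = (π/4)·U² = (π/4)×0.56² = 0.2463.
t = T_v·H_d²/c_v = 0.2463×7.2²/7.6 = 1.68 years.

t ≈ 1.68 years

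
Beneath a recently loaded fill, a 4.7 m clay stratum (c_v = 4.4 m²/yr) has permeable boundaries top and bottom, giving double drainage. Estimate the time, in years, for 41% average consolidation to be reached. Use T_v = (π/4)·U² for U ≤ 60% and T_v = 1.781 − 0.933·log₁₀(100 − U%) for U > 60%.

t ≈ 0.166 years

Drainage path length: H_d = H/2 = 2.35 m (double drainage).
U ≤ 60%: T_v = (π/4)·U² = (π/4)×0.41² = 0.13203.
t = T_v·H_d²/c_v = 0.13203×2.35²/4.4 = 0.1657 years.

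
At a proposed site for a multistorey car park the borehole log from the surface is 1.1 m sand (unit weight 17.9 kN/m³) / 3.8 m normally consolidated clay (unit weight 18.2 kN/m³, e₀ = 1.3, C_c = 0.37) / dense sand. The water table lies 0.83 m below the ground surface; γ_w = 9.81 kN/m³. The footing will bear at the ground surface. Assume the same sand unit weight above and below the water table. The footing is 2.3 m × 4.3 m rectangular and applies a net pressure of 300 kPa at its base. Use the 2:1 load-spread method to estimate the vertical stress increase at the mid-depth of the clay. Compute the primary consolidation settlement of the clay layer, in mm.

Mid-depth of clay below the ground surface: z = 1.1 + 3.8/2 = 3 m.
Total vertical stress at mid-clay: σ_v = 17.9×1.1 + 18.2×1.9 = 54.27 kPa.
Pore pressure: u = 9.81×(3 − 0.83) = 21.288 kPa.
Initial effective stress: σ'_0 = σ_v − u = 54.27 − 21.288 = 32.982 kPa.
Stress increase at mid-clay by the 2:1 spreading method:
Δσ = qBL/((B+z)(L+z)) = 300×2.3×4.3/((2.3+3)(4.3+3)) = 76.686 kPa
Final effective stress: σ'_f = σ'_0 + Δσ = 32.982 + 76.686 = 109.67 kPa.
Normally consolidated clay, so the full stress increment lies on the virgin compression line:
S_c = C_c·H/(1+e₀)·log₁₀(σ'_f/σ'_0) = 0.37×3.8/(1+1.3)×log₁₀(109.67/32.982)
    = 0.6113 × 0.52181 = 0.319 m

S_c ≈ 319 mm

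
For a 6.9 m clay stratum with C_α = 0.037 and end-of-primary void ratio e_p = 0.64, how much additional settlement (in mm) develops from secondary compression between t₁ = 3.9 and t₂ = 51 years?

Secondary compression: S_s = C_α·H/(1+e_p)·log₁₀(t₂/t₁)
S_s = 0.037×6.9/(1+0.64)×log₁₀(51/3.9)
    = 0.1557 × 1.117 = 0.1738 m

S_s ≈ 174 mm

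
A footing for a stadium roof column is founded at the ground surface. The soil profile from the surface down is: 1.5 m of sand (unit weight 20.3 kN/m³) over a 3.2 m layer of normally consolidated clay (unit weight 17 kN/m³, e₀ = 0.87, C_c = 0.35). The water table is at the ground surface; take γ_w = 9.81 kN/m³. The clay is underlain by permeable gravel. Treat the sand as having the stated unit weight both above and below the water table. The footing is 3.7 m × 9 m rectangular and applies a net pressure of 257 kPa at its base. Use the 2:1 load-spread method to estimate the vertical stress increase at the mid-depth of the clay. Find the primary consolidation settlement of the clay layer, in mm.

S_c ≈ 409 mm

Mid-depth of clay below the ground surface: z = 1.5 + 3.2/2 = 3.1 m.
Total vertical stress at mid-clay: σ_v = 20.3×1.5 + 17×1.6 = 57.65 kPa.
Pore pressure: u = 9.81×(3.1 − 0) = 30.411 kPa.
Initial effective stress: σ'_0 = σ_v − u = 57.65 − 30.411 = 27.239 kPa.
Stress increase at mid-clay by the 2:1 spreading method:
Δσ = qBL/((B+z)(L+z)) = 257×3.7×9/((3.7+3.1)(9+3.1)) = 104.01 kPa
Final effective stress: σ'_f = σ'_0 + Δσ = 27.239 + 104.01 = 131.25 kPa.
Normally consolidated clay, so the full stress increment lies on the virgin compression line:
S_c = C_c·H/(1+e₀)·log₁₀(σ'_f/σ'_0) = 0.35×3.2/(1+0.87)×log₁₀(131.25/27.239)
    = 0.59893 × 0.68291 = 0.409 m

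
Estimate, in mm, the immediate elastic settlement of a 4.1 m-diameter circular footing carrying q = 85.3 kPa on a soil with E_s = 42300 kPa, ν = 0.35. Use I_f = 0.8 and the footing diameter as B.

Immediate (elastic) settlement: S_e = q·B·(1−ν²)/E_s · I_f.
S_e = 85.3 × 4.1 × (1 − 0.35²) / 42300 × 0.8
    = 85.3 × 4.1 × 0.8775 / 42300 × 0.8
    = 0.005804 m = 5.804 mm

S_e ≈ 5.8 mm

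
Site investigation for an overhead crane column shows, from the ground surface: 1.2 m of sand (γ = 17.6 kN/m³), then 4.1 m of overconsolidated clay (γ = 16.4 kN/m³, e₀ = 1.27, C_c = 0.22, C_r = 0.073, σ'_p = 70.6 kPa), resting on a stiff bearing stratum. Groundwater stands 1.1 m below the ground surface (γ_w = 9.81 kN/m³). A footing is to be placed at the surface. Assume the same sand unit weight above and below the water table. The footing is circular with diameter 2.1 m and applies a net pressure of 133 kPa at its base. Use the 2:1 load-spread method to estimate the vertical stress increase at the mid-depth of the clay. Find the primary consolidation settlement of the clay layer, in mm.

Mid-depth of clay below the ground surface: z = 1.2 + 4.1/2 = 3.25 m.
Total vertical stress at mid-clay: σ_v = 17.6×1.2 + 16.4×2.05 = 54.74 kPa.
Pore pressure: u = 9.81×(3.25 − 1.1) = 21.091 kPa.
Initial effective stress: σ'_0 = σ_v − u = 54.74 − 21.091 = 33.649 kPa.
Stress increase at mid-clay by the 2:1 spreading method:
Δσ ≈ qD²/(D+z)² = 133×2.1²/(2.1+3.25)² = 20.492 kPa
Final effective stress: σ'_f = 33.649 + 20.492 = 54.141 kPa.
σ'_f = 54.141 ≤ σ'_p = 70.6 kPa, so the clay remains overconsolidated and only the recompression index applies:
S_c = C_r·H/(1+e₀)·log₁₀(σ'_f/σ'_0) = 0.073×4.1/2.27×log₁₀(54.141/33.649)
    = 0.13185 × 0.20655 = 0.02723 m

S_c ≈ 27.2 mm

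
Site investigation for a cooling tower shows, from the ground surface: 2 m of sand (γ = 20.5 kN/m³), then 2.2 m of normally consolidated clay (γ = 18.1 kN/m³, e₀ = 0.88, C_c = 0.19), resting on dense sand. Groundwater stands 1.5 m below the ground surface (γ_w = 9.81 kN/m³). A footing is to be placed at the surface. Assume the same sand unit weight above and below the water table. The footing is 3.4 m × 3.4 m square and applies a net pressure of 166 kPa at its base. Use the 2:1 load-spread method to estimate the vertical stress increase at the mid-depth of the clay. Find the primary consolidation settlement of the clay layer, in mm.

Mid-depth of clay below the ground surface: z = 2 + 2.2/2 = 3.1 m.
Total vertical stress at mid-clay: σ_v = 20.5×2 + 18.1×1.1 = 60.91 kPa.
Pore pressure: u = 9.81×(3.1 − 1.5) = 15.696 kPa.
Initial effective stress: σ'_0 = σ_v − u = 60.91 − 15.696 = 45.214 kPa.
Stress increase at mid-clay by the 2:1 spreading method:
Δσ = qBL/((B+z)(L+z)) = 166×3.4×3.4/((3.4+3.1)(3.4+3.1)) = 45.419 kPa
Final effective stress: σ'_f = σ'_0 + Δσ = 45.214 + 45.419 = 90.633 kPa.
Normally consolidated clay, so the full stress increment lies on the virgin compression line:
S_c = C_c·H/(1+e₀)·log₁₀(σ'_f/σ'_0) = 0.19×2.2/(1+0.88)×log₁₀(90.633/45.214)
    = 0.22234 × 0.30201 = 0.06715 m

S_c ≈ 67.1 mm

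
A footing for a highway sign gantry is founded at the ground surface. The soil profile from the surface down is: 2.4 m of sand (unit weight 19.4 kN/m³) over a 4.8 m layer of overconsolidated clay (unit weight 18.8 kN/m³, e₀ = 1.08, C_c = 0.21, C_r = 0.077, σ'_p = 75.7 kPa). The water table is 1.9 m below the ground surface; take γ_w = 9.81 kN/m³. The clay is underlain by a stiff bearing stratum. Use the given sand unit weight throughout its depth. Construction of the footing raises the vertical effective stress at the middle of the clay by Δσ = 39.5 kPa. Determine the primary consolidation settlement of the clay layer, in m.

S_c ≈ 0.0781 m

Mid-depth of clay below the ground surface: z = 2.4 + 4.8/2 = 4.8 m.
Total vertical stress at mid-clay: σ_v = 19.4×2.4 + 18.8×2.4 = 91.68 kPa.
Pore pressure: u = 9.81×(4.8 − 1.9) = 28.449 kPa.
Initial effective stress: σ'_0 = σ_v − u = 91.68 − 28.449 = 63.231 kPa.
Final effective stress: σ'_f = 63.231 + 39.5 = 102.73 kPa.
σ'_f = 102.73 > σ'_p = 75.7 kPa, so the stress path crosses the preconsolidation pressure — recompression up to σ'_p, then virgin compression beyond:
S_c = H/(1+e₀)·[C_r·log₁₀(σ'_p/σ'_0) + C_c·log₁₀(σ'_f/σ'_p)]
    = 4.8/2.08 × [0.077×log₁₀(75.7/63.231) + 0.21×log₁₀(102.73/75.7)]
    = 2.3077 × [0.0060188 + 0.027846] = 0.07815 m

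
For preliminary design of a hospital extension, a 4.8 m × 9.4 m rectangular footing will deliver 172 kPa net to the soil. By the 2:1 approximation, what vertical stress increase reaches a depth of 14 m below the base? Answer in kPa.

By the 2:1 method the load spreads at 1 horizontal : 2 vertical, so at depth z the loaded area has grown by z in each plan dimension:
Δσ = qBL/((B+z)(L+z)) = 172×4.8×9.4/((4.8+14)(9.4+14)) = 17.641 kPa

Δσ_z ≈ 17.6 kPa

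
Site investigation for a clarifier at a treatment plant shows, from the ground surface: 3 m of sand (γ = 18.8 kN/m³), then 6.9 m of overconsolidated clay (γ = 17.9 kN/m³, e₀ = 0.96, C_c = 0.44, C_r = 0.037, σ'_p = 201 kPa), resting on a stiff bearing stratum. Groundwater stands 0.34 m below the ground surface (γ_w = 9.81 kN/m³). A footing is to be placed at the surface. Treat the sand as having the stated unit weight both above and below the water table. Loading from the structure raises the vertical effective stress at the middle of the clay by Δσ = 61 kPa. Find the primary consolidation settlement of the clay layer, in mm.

Mid-depth of clay below the ground surface: z = 3 + 6.9/2 = 6.45 m.
Total vertical stress at mid-clay: σ_v = 18.8×3 + 17.9×3.45 = 118.16 kPa.
Pore pressure: u = 9.81×(6.45 − 0.34) = 59.939 kPa.
Initial effective stress: σ'_0 = σ_v − u = 118.16 − 59.939 = 58.221 kPa.
Final effective stress: σ'_f = 58.221 + 61 = 119.22 kPa.
σ'_f = 119.22 ≤ σ'_p = 201 kPa, so the clay remains overconsolidated and only the recompression index applies:
S_c = C_r·H/(1+e₀)·log₁₀(σ'_f/σ'_0) = 0.037×6.9/1.96×log₁₀(119.22/58.221)
    = 0.13025 × 0.31127 = 0.04054 m

S_c ≈ 40.5 mm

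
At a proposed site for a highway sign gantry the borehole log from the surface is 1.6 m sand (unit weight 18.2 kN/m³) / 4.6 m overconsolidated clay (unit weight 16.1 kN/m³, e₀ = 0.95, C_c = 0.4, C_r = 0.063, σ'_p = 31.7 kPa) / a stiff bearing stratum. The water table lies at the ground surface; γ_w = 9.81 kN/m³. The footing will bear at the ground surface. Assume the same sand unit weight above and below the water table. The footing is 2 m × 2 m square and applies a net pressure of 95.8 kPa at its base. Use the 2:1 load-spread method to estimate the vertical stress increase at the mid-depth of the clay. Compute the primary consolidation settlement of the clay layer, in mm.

S_c ≈ 92.1 mm

Mid-depth of clay below the ground surface: z = 1.6 + 4.6/2 = 3.9 m.
Total vertical stress at mid-clay: σ_v = 18.2×1.6 + 16.1×2.3 = 66.15 kPa.
Pore pressure: u = 9.81×(3.9 − 0) = 38.259 kPa.
Initial effective stress: σ'_0 = σ_v − u = 66.15 − 38.259 = 27.891 kPa.
Stress increase at mid-clay by the 2:1 spreading method:
Δσ = qBL/((B+z)(L+z)) = 95.8×2×2/((2+3.9)(2+3.9)) = 11.008 kPa
Final effective stress: σ'_f = 27.891 + 11.008 = 38.899 kPa.
σ'_f = 38.899 > σ'_p = 31.7 kPa, so the stress path crosses the preconsolidation pressure — recompression up to σ'_p, then virgin compression beyond:
S_c = H/(1+e₀)·[C_r·log₁₀(σ'_p/σ'_0) + C_c·log₁₀(σ'_f/σ'_p)]
    = 4.6/1.95 × [0.063×log₁₀(31.7/27.891) + 0.4×log₁₀(38.899/31.7)]
    = 2.359 × [0.0035025 + 0.035552] = 0.09213 m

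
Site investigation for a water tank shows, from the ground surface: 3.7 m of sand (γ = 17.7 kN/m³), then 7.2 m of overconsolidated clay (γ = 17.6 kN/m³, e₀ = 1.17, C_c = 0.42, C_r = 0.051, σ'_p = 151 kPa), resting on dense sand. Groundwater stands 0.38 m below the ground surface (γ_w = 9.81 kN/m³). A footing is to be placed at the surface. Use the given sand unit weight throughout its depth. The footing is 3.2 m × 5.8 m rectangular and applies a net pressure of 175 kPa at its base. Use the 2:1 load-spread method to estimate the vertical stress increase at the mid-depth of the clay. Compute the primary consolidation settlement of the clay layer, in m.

S_c ≈ 0.0241 m

Mid-depth of clay below the ground surface: z = 3.7 + 7.2/2 = 7.3 m.
Total vertical stress at mid-clay: σ_v = 17.7×3.7 + 17.6×3.6 = 128.85 kPa.
Pore pressure: u = 9.81×(7.3 − 0.38) = 67.885 kPa.
Initial effective stress: σ'_0 = σ_v − u = 128.85 − 67.885 = 60.965 kPa.
Stress increase at mid-clay by the 2:1 spreading method:
Δσ = qBL/((B+z)(L+z)) = 175×3.2×5.8/((3.2+7.3)(5.8+7.3)) = 23.613 kPa
Final effective stress: σ'_f = 60.965 + 23.613 = 84.578 kPa.
σ'_f = 84.578 ≤ σ'_p = 151 kPa, so the clay remains overconsolidated and only the recompression index applies:
S_c = C_r·H/(1+e₀)·log₁₀(σ'_f/σ'_0) = 0.051×7.2/2.17×log₁₀(84.578/60.965)
    = 0.16922 × 0.14218 = 0.02406 m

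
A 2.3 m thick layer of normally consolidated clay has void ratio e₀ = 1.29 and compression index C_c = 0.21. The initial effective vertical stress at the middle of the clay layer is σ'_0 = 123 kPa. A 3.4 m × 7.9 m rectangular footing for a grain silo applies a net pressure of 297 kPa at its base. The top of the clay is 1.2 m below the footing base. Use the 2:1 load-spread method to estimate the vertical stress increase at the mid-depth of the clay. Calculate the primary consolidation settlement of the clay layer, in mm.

S_c ≈ 68 mm

Mid-depth of clay below the footing base: z = 1.2 + 2.3/2 = 2.35 m.
Stress increase at mid-clay by the 2:1 spreading method:
Δσ = qBL/((B+z)(L+z)) = 297×3.4×7.9/((3.4+2.35)(7.9+2.35)) = 135.35 kPa
Final effective stress: σ'_f = σ'_0 + Δσ = 123 + 135.35 = 258.35 kPa.
Normally consolidated clay, so the full stress increment lies on the virgin compression line:
S_c = C_c·H/(1+e₀)·log₁₀(σ'_f/σ'_0) = 0.21×2.3/(1+1.29)×log₁₀(258.35/123)
    = 0.21092 × 0.3223 = 0.06798 m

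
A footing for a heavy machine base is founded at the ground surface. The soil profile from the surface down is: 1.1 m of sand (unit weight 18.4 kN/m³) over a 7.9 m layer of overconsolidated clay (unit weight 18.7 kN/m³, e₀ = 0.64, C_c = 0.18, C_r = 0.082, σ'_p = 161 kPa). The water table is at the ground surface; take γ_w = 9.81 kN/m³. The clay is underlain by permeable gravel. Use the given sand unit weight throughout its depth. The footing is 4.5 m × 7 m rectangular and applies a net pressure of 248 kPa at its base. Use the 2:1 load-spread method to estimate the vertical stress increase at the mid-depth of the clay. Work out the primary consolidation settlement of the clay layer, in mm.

Mid-depth of clay below the ground surface: z = 1.1 + 7.9/2 = 5.05 m.
Total vertical stress at mid-clay: σ_v = 18.4×1.1 + 18.7×3.95 = 94.105 kPa.
Pore pressure: u = 9.81×(5.05 − 0) = 49.541 kPa.
Initial effective stress: σ'_0 = σ_v − u = 94.105 − 49.541 = 44.564 kPa.
Stress increase at mid-clay by the 2:1 spreading method:
Δσ = qBL/((B+z)(L+z)) = 248×4.5×7/((4.5+5.05)(7+5.05)) = 67.885 kPa
Final effective stress: σ'_f = 44.564 + 67.885 = 112.45 kPa.
σ'_f = 112.45 ≤ σ'_p = 161 kPa, so the clay remains overconsolidated and only the recompression index applies:
S_c = C_r·H/(1+e₀)·log₁₀(σ'_f/σ'_0) = 0.082×7.9/1.64×log₁₀(112.45/44.564)
    = 0.395 × 0.40198 = 0.1588 m

S_c ≈ 159 mm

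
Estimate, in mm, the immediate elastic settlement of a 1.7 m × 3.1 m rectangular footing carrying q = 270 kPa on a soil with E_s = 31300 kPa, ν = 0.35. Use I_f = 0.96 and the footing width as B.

S_e ≈ 12.4 mm

Immediate (elastic) settlement: S_e = q·B·(1−ν²)/E_s · I_f.
S_e = 270 × 1.7 × (1 − 0.35²) / 31300 × 0.96
    = 270 × 1.7 × 0.8775 / 31300 × 0.96
    = 0.01235 m = 12.35 mm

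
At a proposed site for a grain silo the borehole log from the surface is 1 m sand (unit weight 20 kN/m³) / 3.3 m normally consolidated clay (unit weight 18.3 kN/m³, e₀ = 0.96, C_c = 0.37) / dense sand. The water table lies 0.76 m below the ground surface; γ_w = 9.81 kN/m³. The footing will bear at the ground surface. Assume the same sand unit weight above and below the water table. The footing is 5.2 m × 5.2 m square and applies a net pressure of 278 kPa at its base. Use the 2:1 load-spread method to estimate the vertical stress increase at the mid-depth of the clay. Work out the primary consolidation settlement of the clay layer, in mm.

S_c ≈ 427 mm

Mid-depth of clay below the ground surface: z = 1 + 3.3/2 = 2.65 m.
Total vertical stress at mid-clay: σ_v = 20×1 + 18.3×1.65 = 50.195 kPa.
Pore pressure: u = 9.81×(2.65 − 0.76) = 18.541 kPa.
Initial effective stress: σ'_0 = σ_v − u = 50.195 − 18.541 = 31.654 kPa.
Stress increase at mid-clay by the 2:1 spreading method:
Δσ = qBL/((B+z)(L+z)) = 278×5.2×5.2/((5.2+2.65)(5.2+2.65)) = 121.99 kPa
Final effective stress: σ'_f = σ'_0 + Δσ = 31.654 + 121.99 = 153.64 kPa.
Normally consolidated clay, so the full stress increment lies on the virgin compression line:
S_c = C_c·H/(1+e₀)·log₁₀(σ'_f/σ'_0) = 0.37×3.3/(1+0.96)×log₁₀(153.64/31.654)
    = 0.62296 × 0.68608 = 0.4274 m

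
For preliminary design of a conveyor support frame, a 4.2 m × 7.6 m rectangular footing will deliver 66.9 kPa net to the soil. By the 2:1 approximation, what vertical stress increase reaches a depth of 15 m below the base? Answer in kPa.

By the 2:1 method the load spreads at 1 horizontal : 2 vertical, so at depth z the loaded area has grown by z in each plan dimension:
Δσ = qBL/((B+z)(L+z)) = 66.9×4.2×7.6/((4.2+15)(7.6+15)) = 4.9213 kPa

Δσ_z ≈ 4.92 kPa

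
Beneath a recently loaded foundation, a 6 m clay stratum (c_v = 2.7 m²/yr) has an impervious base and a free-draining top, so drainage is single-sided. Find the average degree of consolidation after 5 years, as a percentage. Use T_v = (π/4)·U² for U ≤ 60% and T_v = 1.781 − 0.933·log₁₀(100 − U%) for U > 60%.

U ≈ 67.9 %

Drainage path length: H_d = H = 6 m (single drainage).
T_v = c_v·t/H_d² = 2.7×5/6² = 0.375.
T_v = 0.375 corresponds to the U > 60% branch:
U = 1 − 10^((1.781 − T_v)/0.933)/100 = 0.6787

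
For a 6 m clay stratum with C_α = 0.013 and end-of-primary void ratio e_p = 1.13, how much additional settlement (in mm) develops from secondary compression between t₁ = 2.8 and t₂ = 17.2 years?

S_s ≈ 28.9 mm

Secondary compression: S_s = C_α·H/(1+e_p)·log₁₀(t₂/t₁)
S_s = 0.013×6/(1+1.13)×log₁₀(17.2/2.8)
    = 0.03662 × 0.7884 = 0.02887 m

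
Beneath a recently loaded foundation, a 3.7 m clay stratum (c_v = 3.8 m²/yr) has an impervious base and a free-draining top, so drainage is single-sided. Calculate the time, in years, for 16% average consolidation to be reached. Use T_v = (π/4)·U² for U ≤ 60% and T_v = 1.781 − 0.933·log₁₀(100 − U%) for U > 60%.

t ≈ 0.0724 years

Drainage path length: H_d = H = 3.7 m (single drainage).
U ≤ 60%: T_v = (π/4)·U² = (π/4)×0.16² = 0.020106.
t = T_v·H_d²/c_v = 0.020106×3.7²/3.8 = 0.07243 years.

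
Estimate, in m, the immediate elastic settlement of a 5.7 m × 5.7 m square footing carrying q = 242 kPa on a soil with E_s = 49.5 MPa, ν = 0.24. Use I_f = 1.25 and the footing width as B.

S_e ≈ 0.0328 m

Immediate (elastic) settlement: S_e = q·B·(1−ν²)/E_s · I_f.
E_s = 49.5 MPa = 49500 kPa.
S_e = 242 × 5.7 × (1 − 0.24²) / 49500 × 1.25
    = 242 × 5.7 × 0.9424 / 49500 × 1.25
    = 0.03283 m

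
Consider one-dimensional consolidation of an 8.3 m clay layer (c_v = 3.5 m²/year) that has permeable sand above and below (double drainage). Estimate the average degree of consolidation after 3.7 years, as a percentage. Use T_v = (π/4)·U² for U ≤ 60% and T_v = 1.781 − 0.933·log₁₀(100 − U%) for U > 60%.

U ≈ 87.3 %

Drainage path length: H_d = H/2 = 4.15 m (double drainage).
T_v = c_v·t/H_d² = 3.5×3.7/4.15² = 0.75192.
T_v = 0.75192 corresponds to the U > 60% branch:
U = 1 − 10^((1.781 − T_v)/0.933)/100 = 0.8732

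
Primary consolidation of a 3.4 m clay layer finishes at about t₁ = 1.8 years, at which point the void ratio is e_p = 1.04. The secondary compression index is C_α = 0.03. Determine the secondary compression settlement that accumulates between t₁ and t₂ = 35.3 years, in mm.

Secondary compression: S_s = C_α·H/(1+e_p)·log₁₀(t₂/t₁)
S_s = 0.03×3.4/(1+1.04)×log₁₀(35.3/1.8)
    = 0.05 × 1.293 = 0.06463 m

S_s ≈ 64.6 mm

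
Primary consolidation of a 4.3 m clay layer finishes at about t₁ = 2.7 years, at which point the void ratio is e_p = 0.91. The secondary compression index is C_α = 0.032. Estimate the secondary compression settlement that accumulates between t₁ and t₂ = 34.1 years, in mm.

S_s ≈ 79.3 mm

Secondary compression: S_s = C_α·H/(1+e_p)·log₁₀(t₂/t₁)
S_s = 0.032×4.3/(1+0.91)×log₁₀(34.1/2.7)
    = 0.07204 × 1.101 = 0.07935 m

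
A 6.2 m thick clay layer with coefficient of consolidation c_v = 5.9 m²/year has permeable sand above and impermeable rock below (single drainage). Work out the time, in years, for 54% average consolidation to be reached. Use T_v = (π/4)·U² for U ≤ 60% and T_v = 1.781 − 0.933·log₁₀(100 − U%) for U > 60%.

t ≈ 1.49 years

Drainage path length: H_d = H = 6.2 m (single drainage).
U ≤ 60%: T_v = (π/4)·U² = (π/4)×0.54² = 0.22902.
t = T_v·H_d²/c_v = 0.22902×6.2²/5.9 = 1.492 years.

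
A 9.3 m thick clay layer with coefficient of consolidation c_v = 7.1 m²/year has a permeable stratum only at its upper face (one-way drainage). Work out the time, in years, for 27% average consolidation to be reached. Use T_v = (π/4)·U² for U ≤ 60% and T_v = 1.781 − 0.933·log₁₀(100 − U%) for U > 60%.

t ≈ 0.697 years

Drainage path length: H_d = H = 9.3 m (single drainage).
U ≤ 60%: T_v = (π/4)·U² = (π/4)×0.27² = 0.057256.
t = T_v·H_d²/c_v = 0.057256×9.3²/7.1 = 0.6975 years.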